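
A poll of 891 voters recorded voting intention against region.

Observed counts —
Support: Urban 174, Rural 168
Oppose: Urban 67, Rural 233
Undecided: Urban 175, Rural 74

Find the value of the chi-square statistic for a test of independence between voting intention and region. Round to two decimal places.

129.59

Row totals: 342, 300, 249. Column totals: 416, 475. Grand total N = 891.
Expected counts (row total × column total / N):
  Support, Urban: 342×416/891 = 159.677
  Support, Rural: 342×475/891 = 182.323
  Oppose, Urban: 300×416/891 = 140.067
  Oppose, Rural: 300×475/891 = 159.933
  Undecided, Urban: 249×416/891 = 116.256
  Undecided, Rural: 249×475/891 = 132.744
Contributions (O − E)²/E:
  (174 − 159.677)²/159.677 = 1.2848
  (168 − 182.323)²/182.323 = 1.1252
  (67 − 140.067)²/140.067 = 38.1159
  (233 − 159.933)²/159.933 = 33.3814
  (175 − 116.256)²/116.256 = 29.6833
  (74 − 132.744)²/132.744 = 25.9963
χ² = 1.2848 + 1.1252 + 38.1159 + 33.3814 + 29.6833 + 25.9963 = 129.59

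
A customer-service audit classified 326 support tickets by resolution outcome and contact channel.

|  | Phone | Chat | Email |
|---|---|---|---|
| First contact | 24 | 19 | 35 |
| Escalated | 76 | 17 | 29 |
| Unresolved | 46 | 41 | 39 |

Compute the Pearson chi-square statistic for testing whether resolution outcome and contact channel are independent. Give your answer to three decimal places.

Row totals: 78, 122, 126. Column totals: 146, 77, 103. Grand total N = 326.
Expected counts (row total × column total / N):
  First contact, Phone: 78×146/326 = 34.9325
  First contact, Chat: 78×77/326 = 18.4233
  First contact, Email: 78×103/326 = 24.6442
  Escalated, Phone: 122×146/326 = 54.6380
  Escalated, Chat: 122×77/326 = 28.8160
  Escalated, Email: 122×103/326 = 38.5460
  Unresolved, Phone: 126×146/326 = 56.4294
  Unresolved, Chat: 126×77/326 = 29.7607
  Unresolved, Email: 126×103/326 = 39.8098
Contributions (O − E)²/E:
  (24 − 34.9325)²/34.9325 = 3.4214
  (19 − 18.4233)²/18.4233 = 0.0181
  (35 − 24.6442)²/24.6442 = 4.3516
  (76 − 54.6380)²/54.6380 = 8.3520
  (17 − 28.8160)²/28.8160 = 4.8452
  (29 − 38.5460)²/38.5460 = 2.3641
  (46 − 56.4294)²/56.4294 = 1.9276
  (41 − 29.7607)²/29.7607 = 4.2446
  (39 − 39.8098)²/39.8098 = 0.0165
χ² = 3.4214 + 0.0181 + 4.3516 + 8.3520 + 4.8452 + 2.3641 + 1.9276 + 4.2446 + 0.0165 = 29.541

29.541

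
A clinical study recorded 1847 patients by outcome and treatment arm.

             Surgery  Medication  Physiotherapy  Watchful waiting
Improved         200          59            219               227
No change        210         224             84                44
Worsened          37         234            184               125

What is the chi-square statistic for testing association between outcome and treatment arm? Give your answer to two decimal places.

404.93

Row totals: 705, 562, 580. Column totals: 447, 517, 487, 396. Grand total N = 1847.
Expected counts (row total × column total / N):
  Improved, Surgery: 705×447/1847 = 170.620
  Improved, Medication: 705×517/1847 = 197.339
  Improved, Physiotherapy: 705×487/1847 = 185.888
  Improved, Watchful waiting: 705×396/1847 = 151.153
  No change, Surgery: 562×447/1847 = 136.012
  No change, Medication: 562×517/1847 = 157.311
  No change, Physiotherapy: 562×487/1847 = 148.183
  No change, Watchful waiting: 562×396/1847 = 120.494
  Worsened, Surgery: 580×447/1847 = 140.368
  Worsened, Medication: 580×517/1847 = 162.350
  Worsened, Physiotherapy: 580×487/1847 = 152.929
  Worsened, Watchful waiting: 580×396/1847 = 124.353
Contributions (O − E)²/E:
  (200 − 170.620)²/170.620 = 5.0591
  (59 − 197.339)²/197.339 = 96.9787
  (219 − 185.888)²/185.888 = 5.8982
  (227 − 151.153)²/151.153 = 38.0592
  (210 − 136.012)²/136.012 = 40.2481
  (224 − 157.311)²/157.311 = 28.2715
  (84 − 148.183)²/148.183 = 27.7998
  (44 − 120.494)²/120.494 = 48.5612
  (37 − 140.368)²/140.368 = 76.1209
  (234 − 162.350)²/162.350 = 31.6213
  (184 − 152.929)²/152.929 = 6.3128
  (125 − 124.353)²/124.353 = 0.0034
χ² = 5.0591 + 96.9787 + 5.8982 + 38.0592 + 40.2481 + 28.2715 + 27.7998 + 48.5612 + 76.1209 + 31.6213 + 6.3128 + 0.0034 = 404.93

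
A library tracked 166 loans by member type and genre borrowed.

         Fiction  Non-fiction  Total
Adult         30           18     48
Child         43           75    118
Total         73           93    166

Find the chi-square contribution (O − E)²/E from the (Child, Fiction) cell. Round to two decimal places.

Row total (Child) = 118; column total (Fiction) = 73; N = 166.
Expected count E = 118 × 73 / 166 = 51.89157.
Contribution = (O − E)²/E = (43 − 51.89157)² / 51.89157 = 1.52.

1.52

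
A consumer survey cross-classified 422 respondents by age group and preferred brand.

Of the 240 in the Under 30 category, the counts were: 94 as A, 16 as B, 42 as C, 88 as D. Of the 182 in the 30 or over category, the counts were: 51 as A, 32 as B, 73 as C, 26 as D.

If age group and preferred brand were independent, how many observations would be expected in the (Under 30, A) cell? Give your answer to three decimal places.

82.464

Row total (Under 30) = 240; column total (A) = 145; grand total N = 422.
Expected count = (row total × column total) / N = 240 × 145 / 422 = 82.464.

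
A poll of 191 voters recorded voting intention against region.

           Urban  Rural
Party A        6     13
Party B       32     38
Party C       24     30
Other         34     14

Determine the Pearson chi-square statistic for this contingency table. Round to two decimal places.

12.09

Row totals: 19, 70, 54, 48. Column totals: 96, 95. Grand total N = 191.
Expected counts (row total × column total / N):
  Party A, Urban: 19×96/191 = 9.550
  Party A, Rural: 19×95/191 = 9.450
  Party B, Urban: 70×96/191 = 35.183
  Party B, Rural: 70×95/191 = 34.817
  Party C, Urban: 54×96/191 = 27.141
  Party C, Rural: 54×95/191 = 26.859
  Other, Urban: 48×96/191 = 24.126
  Other, Rural: 48×95/191 = 23.874
Contributions (O − E)²/E:
  (6 − 9.550)²/9.550 = 1.3196
  (13 − 9.450)²/9.450 = 1.3336
  (32 − 35.183)²/35.183 = 0.2880
  (38 − 34.817)²/34.817 = 0.2910
  (24 − 27.141)²/27.141 = 0.3635
  (30 − 26.859)²/26.859 = 0.3673
  (34 − 24.126)²/24.126 = 4.0411
  (14 − 23.874)²/23.874 = 4.0838
χ² = 1.3196 + 1.3336 + 0.2880 + 0.2910 + 0.3635 + 0.3673 + 4.0411 + 4.0838 = 12.09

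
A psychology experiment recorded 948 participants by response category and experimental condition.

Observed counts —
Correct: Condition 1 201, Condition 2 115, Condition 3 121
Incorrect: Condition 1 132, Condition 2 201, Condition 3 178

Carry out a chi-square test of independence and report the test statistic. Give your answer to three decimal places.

Row totals: 437, 511. Column totals: 333, 316, 299. Grand total N = 948.
Expected counts (row total × column total / N):
  Correct, Condition 1: 437×333/948 = 153.5032
  Correct, Condition 2: 437×316/948 = 145.6667
  Correct, Condition 3: 437×299/948 = 137.8302
  Incorrect, Condition 1: 511×333/948 = 179.4968
  Incorrect, Condition 2: 511×316/948 = 170.3333
  Incorrect, Condition 3: 511×299/948 = 161.1698
Contributions (O − E)²/E:
  (201 − 153.5032)²/153.5032 = 14.6964
  (115 − 145.6667)²/145.6667 = 6.4562
  (121 − 137.8302)²/137.8302 = 2.0551
  (132 − 179.4968)²/179.4968 = 12.5682
  (201 − 170.3333)²/170.3333 = 5.5212
  (178 − 161.1698)²/161.1698 = 1.7575
χ² = 14.6964 + 6.4562 + 2.0551 + 12.5682 + 5.5212 + 1.7575 = 43.055

43.055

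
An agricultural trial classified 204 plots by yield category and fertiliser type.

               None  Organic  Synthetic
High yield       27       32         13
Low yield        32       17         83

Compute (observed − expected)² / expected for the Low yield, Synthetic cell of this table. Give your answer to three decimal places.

7.020

Row total (Low yield) = 132; column total (Synthetic) = 96; N = 204.
Expected count E = 132 × 96 / 204 = 62.1176.
Contribution = (O − E)²/E = (83 − 62.1176)² / 62.1176 = 7.020.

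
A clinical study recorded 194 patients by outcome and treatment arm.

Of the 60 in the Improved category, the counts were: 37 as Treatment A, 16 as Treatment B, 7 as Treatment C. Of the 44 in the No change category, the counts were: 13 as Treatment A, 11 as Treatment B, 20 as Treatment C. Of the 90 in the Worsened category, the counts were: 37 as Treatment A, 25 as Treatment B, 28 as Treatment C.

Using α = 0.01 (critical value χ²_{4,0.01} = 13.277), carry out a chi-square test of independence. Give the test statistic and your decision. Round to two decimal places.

Row totals: 60, 44, 90. Column totals: 87, 52, 55. Grand total N = 194.
Expected counts (row total × column total / N):
  Improved, Treatment A: 60×87/194 = 26.907
  Improved, Treatment B: 60×52/194 = 16.082
  Improved, Treatment C: 60×55/194 = 17.010
  No change, Treatment A: 44×87/194 = 19.732
  No change, Treatment B: 44×52/194 = 11.794
  No change, Treatment C: 44×55/194 = 12.474
  Worsened, Treatment A: 90×87/194 = 40.361
  Worsened, Treatment B: 90×52/194 = 24.124
  Worsened, Treatment C: 90×55/194 = 25.515
Contributions (O − E)²/E:
  (37 − 26.907)²/26.907 = 3.7860
  (16 − 16.082)²/16.082 = 0.0004
  (7 − 17.010)²/17.010 = 5.8907
  (13 − 19.732)²/19.732 = 2.2968
  (11 − 11.794)²/11.794 = 0.0535
  (20 − 12.474)²/12.474 = 4.5407
  (37 − 40.361)²/40.361 = 0.2799
  (25 − 24.124)²/24.124 = 0.0318
  (28 − 25.515)²/25.515 = 0.2420
χ² = 3.7860 + 0.0004 + 5.8907 + 2.2968 + 0.0535 + 4.5407 + 0.2799 + 0.0318 + 0.2420 = 17.12
df = (3−1)(3−1) = 4. Since 17.12 > 13.277, reject the null hypothesis of independence at α = 0.01.

17.12; reject H₀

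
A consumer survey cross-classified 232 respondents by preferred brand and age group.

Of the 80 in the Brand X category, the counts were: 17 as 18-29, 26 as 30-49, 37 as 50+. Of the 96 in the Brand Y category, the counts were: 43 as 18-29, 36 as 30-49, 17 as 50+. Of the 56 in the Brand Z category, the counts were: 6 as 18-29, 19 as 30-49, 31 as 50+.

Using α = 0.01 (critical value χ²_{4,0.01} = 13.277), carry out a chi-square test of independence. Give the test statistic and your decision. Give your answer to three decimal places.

Row totals: 80, 96, 56. Column totals: 66, 81, 85. Grand total N = 232.
Expected counts (row total × column total / N):
  Brand X, 18-29: 80×66/232 = 22.75862
  Brand X, 30-49: 80×81/232 = 27.93103
  Brand X, 50+: 80×85/232 = 29.31034
  Brand Y, 18-29: 96×66/232 = 27.31034
  Brand Y, 30-49: 96×81/232 = 33.51724
  Brand Y, 50+: 96×85/232 = 35.17241
  Brand Z, 18-29: 56×66/232 = 15.93103
  Brand Z, 30-49: 56×81/232 = 19.55172
  Brand Z, 50+: 56×85/232 = 20.51724
Contributions (O − E)²/E:
  (17 − 22.75862)²/22.75862 = 1.4571
  (26 − 27.93103)²/27.93103 = 0.1335
  (37 − 29.31034)²/29.31034 = 2.0174
  (43 − 27.31034)²/27.31034 = 9.0136
  (36 − 33.51724)²/33.51724 = 0.1839
  (17 − 35.17241)²/35.17241 = 9.3891
  (6 − 15.93103)²/15.93103 = 6.1908
  (19 − 19.55172)²/19.55172 = 0.0156
  (31 − 20.51724)²/20.51724 = 5.3559
χ² = 1.4571 + 0.1335 + 2.0174 + 9.0136 + 0.1839 + 9.3891 + 6.1908 + 0.0156 + 5.3559 = 33.757
df = (3−1)(3−1) = 4. Since 33.757 > 13.277, reject the null hypothesis of independence at α = 0.01.

33.757; reject H₀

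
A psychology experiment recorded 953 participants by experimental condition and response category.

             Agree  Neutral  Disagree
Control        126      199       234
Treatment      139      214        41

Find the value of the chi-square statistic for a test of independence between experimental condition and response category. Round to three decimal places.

Row totals: 559, 394. Column totals: 265, 413, 275. Grand total N = 953.
Expected counts (row total × column total / N):
  Control, Agree: 559×265/953 = 155.4407
  Control, Neutral: 559×413/953 = 242.2529
  Control, Disagree: 559×275/953 = 161.3064
  Treatment, Agree: 394×265/953 = 109.5593
  Treatment, Neutral: 394×413/953 = 170.7471
  Treatment, Disagree: 394×275/953 = 113.6936
Contributions (O − E)²/E:
  (126 − 155.4407)²/155.4407 = 5.5761
  (199 − 242.2529)²/242.2529 = 7.7226
  (234 − 161.3064)²/161.3064 = 32.7598
  (139 − 109.5593)²/109.5593 = 7.9113
  (214 − 170.7471)²/170.7471 = 10.9566
  (41 − 113.6936)²/113.6936 = 46.4790
χ² = 5.5761 + 7.7226 + 32.7598 + 7.9113 + 10.9566 + 46.4790 = 111.405

111.405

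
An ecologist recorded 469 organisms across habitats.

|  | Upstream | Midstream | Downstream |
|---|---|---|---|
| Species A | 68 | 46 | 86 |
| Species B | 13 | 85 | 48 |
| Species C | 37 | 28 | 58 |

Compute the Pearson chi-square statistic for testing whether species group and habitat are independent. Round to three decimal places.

63.395

Row totals: 200, 146, 123. Column totals: 118, 159, 192. Grand total N = 469.
Expected counts (row total × column total / N):
  Species A, Upstream: 200×118/469 = 50.31983
  Species A, Midstream: 200×159/469 = 67.80384
  Species A, Downstream: 200×192/469 = 81.87633
  Species B, Upstream: 146×118/469 = 36.73348
  Species B, Midstream: 146×159/469 = 49.49680
  Species B, Downstream: 146×192/469 = 59.76972
  Species C, Upstream: 123×118/469 = 30.94670
  Species C, Midstream: 123×159/469 = 41.69936
  Species C, Downstream: 123×192/469 = 50.35394
Contributions (O − E)²/E:
  (68 − 50.31983)²/50.31983 = 6.2120
  (46 − 67.80384)²/67.80384 = 7.0115
  (86 − 81.87633)²/81.87633 = 0.2077
  (13 − 36.73348)²/36.73348 = 15.3342
  (85 − 49.49680)²/49.49680 = 25.4658
  (48 − 59.76972)²/59.76972 = 2.3177
  (37 − 30.94670)²/30.94670 = 1.1841
  (28 − 41.69936)²/41.69936 = 4.5006
  (58 − 50.35394)²/50.35394 = 1.1610
χ² = 6.2120 + 7.0115 + 0.2077 + 15.3342 + 25.4658 + 2.3177 + 1.1841 + 4.5006 + 1.1610 = 63.395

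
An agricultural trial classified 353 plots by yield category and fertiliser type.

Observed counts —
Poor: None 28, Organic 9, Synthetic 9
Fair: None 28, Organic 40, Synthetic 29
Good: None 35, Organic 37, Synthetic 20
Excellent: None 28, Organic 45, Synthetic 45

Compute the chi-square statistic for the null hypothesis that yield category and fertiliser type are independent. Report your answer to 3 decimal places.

Row totals: 46, 97, 92, 118. Column totals: 119, 131, 103. Grand total N = 353.
Expected counts (row total × column total / N):
  Poor, None: 46×119/353 = 15.5071
  Poor, Organic: 46×131/353 = 17.0708
  Poor, Synthetic: 46×103/353 = 13.4221
  Fair, None: 97×119/353 = 32.6997
  Fair, Organic: 97×131/353 = 35.9972
  Fair, Synthetic: 97×103/353 = 28.3031
  Good, None: 92×119/353 = 31.0142
  Good, Organic: 92×131/353 = 34.1416
  Good, Synthetic: 92×103/353 = 26.8442
  Excellent, None: 118×119/353 = 39.7790
  Excellent, Organic: 118×131/353 = 43.7904
  Excellent, Synthetic: 118×103/353 = 34.4306
Contributions (O − E)²/E:
  (28 − 15.5071)²/15.5071 = 10.0646
  (9 − 17.0708)²/17.0708 = 3.8157
  (9 − 13.4221)²/13.4221 = 1.4569
  (28 − 32.6997)²/32.6997 = 0.6755
  (40 − 35.9972)²/35.9972 = 0.4451
  (29 − 28.3031)²/28.3031 = 0.0172
  (35 − 31.0142)²/31.0142 = 0.5122
  (37 − 34.1416)²/34.1416 = 0.2393
  (20 − 26.8442)²/26.8442 = 1.7450
  (28 − 39.7790)²/39.7790 = 3.4879
  (45 − 43.7904)²/43.7904 = 0.0334
  (45 − 34.4306)²/34.4306 = 3.2446
χ² = 10.0646 + 3.8157 + 1.4569 + 0.6755 + 0.4451 + 0.0172 + 0.5122 + 0.2393 + 1.7450 + 3.4879 + 0.0334 + 3.2446 = 25.737

25.737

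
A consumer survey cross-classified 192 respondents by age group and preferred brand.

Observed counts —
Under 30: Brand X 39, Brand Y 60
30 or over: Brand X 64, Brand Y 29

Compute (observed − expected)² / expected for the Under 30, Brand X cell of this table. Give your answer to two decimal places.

Row total (Under 30) = 99; column total (Brand X) = 103; N = 192.
Expected count E = 99 × 103 / 192 = 53.109.
Contribution = (O − E)²/E = (39 − 53.109)² / 53.109 = 3.75.

3.75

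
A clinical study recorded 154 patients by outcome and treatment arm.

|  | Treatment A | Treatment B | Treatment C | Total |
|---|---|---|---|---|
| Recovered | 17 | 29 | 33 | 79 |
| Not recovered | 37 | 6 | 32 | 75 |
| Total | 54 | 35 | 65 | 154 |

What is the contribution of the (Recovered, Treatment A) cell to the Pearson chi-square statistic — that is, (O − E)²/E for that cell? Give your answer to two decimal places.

Row total (Recovered) = 79; column total (Treatment A) = 54; N = 154.
Expected count E = 79 × 54 / 154 = 27.7013.
Contribution = (O − E)²/E = (17 − 27.7013)² / 27.7013 = 4.13.

4.13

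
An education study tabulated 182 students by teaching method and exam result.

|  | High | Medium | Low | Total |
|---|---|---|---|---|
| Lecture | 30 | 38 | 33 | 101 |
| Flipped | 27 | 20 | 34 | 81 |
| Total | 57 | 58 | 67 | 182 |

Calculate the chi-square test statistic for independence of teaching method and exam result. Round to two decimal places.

3.60

Grand total N = 182.
Expected counts (row total × column total / N):
  Lecture, High: 101×57/182 = 31.632
  Lecture, Medium: 101×58/182 = 32.187
  Lecture, Low: 101×67/182 = 37.181
  Flipped, High: 81×57/182 = 25.368
  Flipped, Medium: 81×58/182 = 25.813
  Flipped, Low: 81×67/182 = 29.819
Contributions (O − E)²/E:
  (30 − 31.632)²/31.632 = 0.0842
  (38 − 32.187)²/32.187 = 1.0498
  (33 − 37.181)²/37.181 = 0.4702
  (27 − 25.368)²/25.368 = 0.1050
  (20 − 25.813)²/25.813 = 1.3091
  (34 − 29.819)²/29.819 = 0.5862
χ² = 0.0842 + 1.0498 + 0.4702 + 0.1050 + 1.3091 + 0.5862 = 3.60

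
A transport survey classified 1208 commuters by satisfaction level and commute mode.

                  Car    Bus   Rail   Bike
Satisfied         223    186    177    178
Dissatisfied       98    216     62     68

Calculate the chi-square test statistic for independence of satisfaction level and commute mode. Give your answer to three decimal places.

Row totals: 764, 444. Column totals: 321, 402, 239, 246. Grand total N = 1208.
Expected counts (row total × column total / N):
  Satisfied, Car: 764×321/1208 = 203.0166
  Satisfied, Bus: 764×402/1208 = 254.2450
  Satisfied, Rail: 764×239/1208 = 151.1556
  Satisfied, Bike: 764×246/1208 = 155.5828
  Dissatisfied, Car: 444×321/1208 = 117.9834
  Dissatisfied, Bus: 444×402/1208 = 147.7550
  Dissatisfied, Rail: 444×239/1208 = 87.8444
  Dissatisfied, Bike: 444×246/1208 = 90.4172
Contributions (O − E)²/E:
  (223 − 203.0166)²/203.0166 = 1.9670
  (186 − 254.2450)²/254.2450 = 18.3185
  (177 − 151.1556)²/151.1556 = 4.4188
  (178 − 155.5828)²/155.5828 = 3.2300
  (98 − 117.9834)²/117.9834 = 3.3847
  (216 − 147.7550)²/147.7550 = 31.5210
  (62 − 87.8444)²/87.8444 = 7.6036
  (68 − 90.4172)²/90.4172 = 5.5579
χ² = 1.9670 + 18.3185 + 4.4188 + 3.2300 + 3.3847 + 31.5210 + 7.6036 + 5.5579 = 76.002

76.002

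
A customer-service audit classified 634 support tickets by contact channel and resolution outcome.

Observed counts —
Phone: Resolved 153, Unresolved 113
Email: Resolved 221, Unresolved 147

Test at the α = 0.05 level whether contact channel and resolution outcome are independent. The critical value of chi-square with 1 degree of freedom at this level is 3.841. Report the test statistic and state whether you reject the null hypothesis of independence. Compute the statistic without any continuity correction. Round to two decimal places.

0.41; fail to reject H₀

Row totals: 266, 368. Column totals: 374, 260. Grand total N = 634.
Expected counts (row total × column total / N):
  Phone, Resolved: 266×374/634 = 156.915
  Phone, Unresolved: 266×260/634 = 109.085
  Email, Resolved: 368×374/634 = 217.085
  Email, Unresolved: 368×260/634 = 150.915
Contributions (O − E)²/E:
  (153 − 156.915)²/156.915 = 0.0977
  (113 − 109.085)²/109.085 = 0.1405
  (221 − 217.085)²/217.085 = 0.0706
  (147 − 150.915)²/150.915 = 0.1016
χ² = 0.0977 + 0.1405 + 0.0706 + 0.1016 = 0.41
df = (2−1)(2−1) = 1. Since 0.41 < 3.841, fail to reject the null hypothesis of independence at α = 0.05.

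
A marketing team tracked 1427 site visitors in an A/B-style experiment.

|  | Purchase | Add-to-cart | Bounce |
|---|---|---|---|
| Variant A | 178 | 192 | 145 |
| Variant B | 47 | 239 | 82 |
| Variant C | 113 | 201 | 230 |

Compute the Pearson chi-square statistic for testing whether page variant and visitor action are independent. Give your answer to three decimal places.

125.141

Row totals: 515, 368, 544. Column totals: 338, 632, 457. Grand total N = 1427.
Expected counts (row total × column total / N):
  Variant A, Purchase: 515×338/1427 = 121.9832
  Variant A, Add-to-cart: 515×632/1427 = 228.0869
  Variant A, Bounce: 515×457/1427 = 164.9299
  Variant B, Purchase: 368×338/1427 = 87.1647
  Variant B, Add-to-cart: 368×632/1427 = 162.9825
  Variant B, Bounce: 368×457/1427 = 117.8528
  Variant C, Purchase: 544×338/1427 = 128.8521
  Variant C, Add-to-cart: 544×632/1427 = 240.9306
  Variant C, Bounce: 544×457/1427 = 174.2172
Contributions (O − E)²/E:
  (178 − 121.9832)²/121.9832 = 25.7239
  (192 − 228.0869)²/228.0869 = 5.7095
  (145 − 164.9299)²/164.9299 = 2.4083
  (47 − 87.1647)²/87.1647 = 18.5075
  (239 − 162.9825)²/162.9825 = 35.4557
  (82 − 117.8528)²/117.8528 = 10.9070
  (113 − 128.8521)²/128.8521 = 1.9502
  (201 − 240.9306)²/240.9306 = 6.6179
  (230 − 174.2172)²/174.2172 = 17.8612
χ² = 25.7239 + 5.7095 + 2.4083 + 18.5075 + 35.4557 + 10.9070 + 1.9502 + 6.6179 + 17.8612 = 125.141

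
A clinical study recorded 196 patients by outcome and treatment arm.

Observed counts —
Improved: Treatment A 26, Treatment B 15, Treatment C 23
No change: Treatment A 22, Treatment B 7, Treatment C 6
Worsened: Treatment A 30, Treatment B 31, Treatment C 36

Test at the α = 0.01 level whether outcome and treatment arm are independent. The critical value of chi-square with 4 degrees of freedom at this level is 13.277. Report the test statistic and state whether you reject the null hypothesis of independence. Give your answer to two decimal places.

11.74; fail to reject H₀

Row totals: 64, 35, 97. Column totals: 78, 53, 65. Grand total N = 196.
Expected counts (row total × column total / N):
  Improved, Treatment A: 64×78/196 = 25.4694
  Improved, Treatment B: 64×53/196 = 17.3061
  Improved, Treatment C: 64×65/196 = 21.2245
  No change, Treatment A: 35×78/196 = 13.9286
  No change, Treatment B: 35×53/196 = 9.4643
  No change, Treatment C: 35×65/196 = 11.6071
  Worsened, Treatment A: 97×78/196 = 38.6020
  Worsened, Treatment B: 97×53/196 = 26.2296
  Worsened, Treatment C: 97×65/196 = 32.1684
Contributions (O − E)²/E:
  (26 − 25.4694)²/25.4694 = 0.0111
  (15 − 17.3061)²/17.3061 = 0.3073
  (23 − 21.2245)²/21.2245 = 0.1485
  (22 − 13.9286)²/13.9286 = 4.6772
  (7 − 9.4643)²/9.4643 = 0.6417
  (6 − 11.6071)²/11.6071 = 2.7086
  (30 − 38.6020)²/38.6020 = 1.9169
  (31 − 26.2296)²/26.2296 = 0.8676
  (36 − 32.1684)²/32.1684 = 0.4564
χ² = 0.0111 + 0.3073 + 0.1485 + 4.6772 + 0.6417 + 2.7086 + 1.9169 + 0.8676 + 0.4564 = 11.74
df = (3−1)(3−1) = 4. Since 11.74 < 13.277, fail to reject the null hypothesis of independence at α = 0.01.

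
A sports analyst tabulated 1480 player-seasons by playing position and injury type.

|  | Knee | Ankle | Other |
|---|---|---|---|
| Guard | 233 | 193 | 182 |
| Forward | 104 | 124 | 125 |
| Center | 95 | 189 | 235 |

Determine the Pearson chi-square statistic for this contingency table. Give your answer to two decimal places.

58.55

Row totals: 608, 353, 519. Column totals: 432, 506, 542. Grand total N = 1480.
Expected counts (row total × column total / N):
  Guard, Knee: 608×432/1480 = 177.470
  Guard, Ankle: 608×506/1480 = 207.870
  Guard, Other: 608×542/1480 = 222.659
  Forward, Knee: 353×432/1480 = 103.038
  Forward, Ankle: 353×506/1480 = 120.688
  Forward, Other: 353×542/1480 = 129.274
  Center, Knee: 519×432/1480 = 151.492
  Center, Ankle: 519×506/1480 = 177.442
  Center, Other: 519×542/1480 = 190.066
Contributions (O − E)²/E:
  (233 − 177.470)²/177.470 = 17.3752
  (193 − 207.870)²/207.870 = 1.0637
  (182 − 222.659)²/222.659 = 7.4246
  (104 − 103.038)²/103.038 = 0.0090
  (124 − 120.688)²/120.688 = 0.0909
  (125 − 129.274)²/129.274 = 0.1413
  (95 − 151.492)²/151.492 = 21.0661
  (189 − 177.442)²/177.442 = 0.7529
  (235 − 190.066)²/190.066 = 10.6230
χ² = 17.3752 + 1.0637 + 7.4246 + 0.0090 + 0.0909 + 0.1413 + 21.0661 + 0.7529 + 10.6230 = 58.55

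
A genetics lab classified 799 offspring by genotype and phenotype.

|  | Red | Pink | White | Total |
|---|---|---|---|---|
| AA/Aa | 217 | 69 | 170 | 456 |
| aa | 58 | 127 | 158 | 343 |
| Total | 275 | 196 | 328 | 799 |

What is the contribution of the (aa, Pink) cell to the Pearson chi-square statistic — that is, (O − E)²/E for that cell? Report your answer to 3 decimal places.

21.832

Row total (aa) = 343; column total (Pink) = 196; N = 799.
Expected count E = 343 × 196 / 799 = 84.1402.
Contribution = (O − E)²/E = (127 − 84.1402)² / 84.1402 = 21.832.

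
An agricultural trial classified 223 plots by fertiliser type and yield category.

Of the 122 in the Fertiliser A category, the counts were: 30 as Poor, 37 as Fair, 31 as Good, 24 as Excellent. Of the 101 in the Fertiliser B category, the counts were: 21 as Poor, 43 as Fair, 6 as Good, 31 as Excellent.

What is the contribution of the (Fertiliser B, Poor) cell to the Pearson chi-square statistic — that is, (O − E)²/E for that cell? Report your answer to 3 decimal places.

0.191

Row total (Fertiliser B) = 101; column total (Poor) = 51; N = 223.
Expected count E = 101 × 51 / 223 = 23.0987.
Contribution = (O − E)²/E = (21 − 23.0987)² / 23.0987 = 0.191.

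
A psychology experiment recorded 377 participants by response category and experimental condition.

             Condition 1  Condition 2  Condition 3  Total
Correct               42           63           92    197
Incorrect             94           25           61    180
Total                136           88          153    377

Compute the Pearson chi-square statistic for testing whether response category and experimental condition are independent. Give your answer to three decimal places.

41.891

Grand total N = 377.
Expected counts (row total × column total / N):
  Correct, Condition 1: 197×136/377 = 71.0663
  Correct, Condition 2: 197×88/377 = 45.9841
  Correct, Condition 3: 197×153/377 = 79.9496
  Incorrect, Condition 1: 180×136/377 = 64.9337
  Incorrect, Condition 2: 180×88/377 = 42.0159
  Incorrect, Condition 3: 180×153/377 = 73.0504
Contributions (O − E)²/E:
  (42 − 71.0663)²/71.0663 = 11.8882
  (63 − 45.9841)²/45.9841 = 6.2965
  (92 − 79.9496)²/79.9496 = 1.8163
  (94 − 64.9337)²/64.9337 = 13.0110
  (25 − 42.0159)²/42.0159 = 6.8912
  (61 − 73.0504)²/73.0504 = 1.9878
χ² = 11.8882 + 6.2965 + 1.8163 + 13.0110 + 6.8912 + 1.9878 = 41.891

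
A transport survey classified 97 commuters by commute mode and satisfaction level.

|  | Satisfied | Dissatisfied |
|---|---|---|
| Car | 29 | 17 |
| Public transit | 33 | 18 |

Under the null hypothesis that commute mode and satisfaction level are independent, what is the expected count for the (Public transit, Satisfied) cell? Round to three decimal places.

32.598

Row total (Public transit) = 51; column total (Satisfied) = 62; grand total N = 97.
Expected count = (row total × column total) / N = 51 × 62 / 97 = 32.598.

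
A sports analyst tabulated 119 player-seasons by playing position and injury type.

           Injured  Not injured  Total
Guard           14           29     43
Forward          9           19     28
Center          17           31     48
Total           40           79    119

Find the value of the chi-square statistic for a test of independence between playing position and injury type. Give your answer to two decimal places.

Grand total N = 119.
Expected counts (row total × column total / N):
  Guard, Injured: 43×40/119 = 14.454
  Guard, Not injured: 43×79/119 = 28.546
  Forward, Injured: 28×40/119 = 9.412
  Forward, Not injured: 28×79/119 = 18.588
  Center, Injured: 48×40/119 = 16.134
  Center, Not injured: 48×79/119 = 31.866
Contributions (O − E)²/E:
  (14 − 14.454)²/14.454 = 0.0143
  (29 − 28.546)²/28.546 = 0.0072
  (9 − 9.412)²/9.412 = 0.0180
  (19 − 18.588)²/18.588 = 0.0091
  (17 − 16.134)²/16.134 = 0.0465
  (31 − 31.866)²/31.866 = 0.0235
χ² = 0.0143 + 0.0072 + 0.0180 + 0.0091 + 0.0465 + 0.0235 = 0.12

0.12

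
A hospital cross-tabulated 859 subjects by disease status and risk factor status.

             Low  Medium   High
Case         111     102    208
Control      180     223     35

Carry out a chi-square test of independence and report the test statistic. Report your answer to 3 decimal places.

184.310

Row totals: 421, 438. Column totals: 291, 325, 243. Grand total N = 859.
Expected counts (row total × column total / N):
  Case, Low: 421×291/859 = 142.620489
  Case, Medium: 421×325/859 = 159.284051
  Case, High: 421×243/859 = 119.095460
  Control, Low: 438×291/859 = 148.379511
  Control, Medium: 438×325/859 = 165.715949
  Control, High: 438×243/859 = 123.904540
Contributions (O − E)²/E:
  (111 − 142.620489)²/142.620489 = 7.0106
  (102 − 159.284051)²/159.284051 = 20.6013
  (208 − 119.095460)²/119.095460 = 66.3671
  (180 − 148.379511)²/148.379511 = 6.7385
  (223 − 165.715949)²/165.715949 = 19.8017
  (35 − 123.904540)²/123.904540 = 63.7912
χ² = 7.0106 + 20.6013 + 66.3671 + 6.7385 + 19.8017 + 63.7912 = 184.310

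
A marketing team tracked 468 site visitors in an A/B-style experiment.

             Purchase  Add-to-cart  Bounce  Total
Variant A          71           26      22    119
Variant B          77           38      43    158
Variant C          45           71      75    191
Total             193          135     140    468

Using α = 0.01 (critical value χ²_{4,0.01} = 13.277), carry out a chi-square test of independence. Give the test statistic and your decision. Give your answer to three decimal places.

Grand total N = 468.
Expected counts (row total × column total / N):
  Variant A, Purchase: 119×193/468 = 49.0748
  Variant A, Add-to-cart: 119×135/468 = 34.3269
  Variant A, Bounce: 119×140/468 = 35.5983
  Variant B, Purchase: 158×193/468 = 65.1581
  Variant B, Add-to-cart: 158×135/468 = 45.5769
  Variant B, Bounce: 158×140/468 = 47.2650
  Variant C, Purchase: 191×193/468 = 78.7671
  Variant C, Add-to-cart: 191×135/468 = 55.0962
  Variant C, Bounce: 191×140/468 = 57.1368
Contributions (O − E)²/E:
  (71 − 49.0748)²/49.0748 = 9.7955
  (26 − 34.3269)²/34.3269 = 2.0199
  (22 − 35.5983)²/35.5983 = 5.1945
  (77 − 65.1581)²/65.1581 = 2.1522
  (38 − 45.5769)²/45.5769 = 1.2596
  (43 − 47.2650)²/47.2650 = 0.3849
  (45 − 78.7671)²/78.7671 = 14.4758
  (71 − 55.0962)²/55.0962 = 4.5907
  (75 − 57.1368)²/57.1368 = 5.5847
χ² = 9.7955 + 2.0199 + 5.1945 + 2.1522 + 1.2596 + 0.3849 + 14.4758 + 4.5907 + 5.5847 = 45.458
df = (3−1)(3−1) = 4. Since 45.458 > 13.277, reject the null hypothesis of independence at α = 0.01.

45.458; reject H₀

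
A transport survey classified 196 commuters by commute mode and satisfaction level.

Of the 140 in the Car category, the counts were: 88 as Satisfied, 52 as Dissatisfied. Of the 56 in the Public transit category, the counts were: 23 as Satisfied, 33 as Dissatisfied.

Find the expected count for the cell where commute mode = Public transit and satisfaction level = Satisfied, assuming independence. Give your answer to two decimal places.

31.71

Row total (Public transit) = 56; column total (Satisfied) = 111; grand total N = 196.
Expected count = (row total × column total) / N = 56 × 111 / 196 = 31.71.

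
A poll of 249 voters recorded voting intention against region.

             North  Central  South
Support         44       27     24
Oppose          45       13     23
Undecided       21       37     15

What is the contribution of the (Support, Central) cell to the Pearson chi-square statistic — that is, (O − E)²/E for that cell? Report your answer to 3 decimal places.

0.192

Row total (Support) = 95; column total (Central) = 77; N = 249.
Expected count E = 95 × 77 / 249 = 29.3775.
Contribution = (O − E)²/E = (27 − 29.3775)² / 29.3775 = 0.192.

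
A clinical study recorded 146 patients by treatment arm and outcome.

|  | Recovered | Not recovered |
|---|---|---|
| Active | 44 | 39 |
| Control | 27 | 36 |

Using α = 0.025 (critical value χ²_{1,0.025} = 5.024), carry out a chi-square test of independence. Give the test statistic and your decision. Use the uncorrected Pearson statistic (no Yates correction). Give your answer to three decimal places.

Row totals: 83, 63. Column totals: 71, 75. Grand total N = 146.
Expected counts (row total × column total / N):
  Active, Recovered: 83×71/146 = 40.3630
  Active, Not recovered: 83×75/146 = 42.6370
  Control, Recovered: 63×71/146 = 30.6370
  Control, Not recovered: 63×75/146 = 32.3630
Contributions (O − E)²/E:
  (44 − 40.3630)²/40.3630 = 0.3277
  (39 − 42.6370)²/42.6370 = 0.3102
  (27 − 30.6370)²/30.6370 = 0.4318
  (36 − 32.3630)²/32.3630 = 0.4087
χ² = 0.3277 + 0.3102 + 0.4318 + 0.4087 = 1.478
df = (2−1)(2−1) = 1. Since 1.478 < 5.024, fail to reject the null hypothesis of independence at α = 0.025.

1.478; fail to reject H₀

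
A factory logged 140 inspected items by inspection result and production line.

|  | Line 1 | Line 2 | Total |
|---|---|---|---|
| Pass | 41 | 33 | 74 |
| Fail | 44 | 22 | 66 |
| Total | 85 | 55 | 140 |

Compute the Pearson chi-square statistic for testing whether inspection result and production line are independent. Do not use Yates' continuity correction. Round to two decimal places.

1.85

Grand total N = 140.
Expected counts (row total × column total / N):
  Pass, Line 1: 74×85/140 = 44.9286
  Pass, Line 2: 74×55/140 = 29.0714
  Fail, Line 1: 66×85/140 = 40.0714
  Fail, Line 2: 66×55/140 = 25.9286
Contributions (O − E)²/E:
  (41 − 44.9286)²/44.9286 = 0.3435
  (33 − 29.0714)²/29.0714 = 0.5309
  (44 − 40.0714)²/40.0714 = 0.3852
  (22 − 25.9286)²/25.9286 = 0.5952
χ² = 0.3435 + 0.5309 + 0.3852 + 0.5952 = 1.85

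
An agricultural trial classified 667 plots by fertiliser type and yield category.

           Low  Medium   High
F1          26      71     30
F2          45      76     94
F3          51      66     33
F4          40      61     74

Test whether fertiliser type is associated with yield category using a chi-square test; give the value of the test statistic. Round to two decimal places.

37.65

Row totals: 127, 215, 150, 175. Column totals: 162, 274, 231. Grand total N = 667.
Expected counts (row total × column total / N):
  F1, Low: 127×162/667 = 30.846
  F1, Medium: 127×274/667 = 52.171
  F1, High: 127×231/667 = 43.984
  F2, Low: 215×162/667 = 52.219
  F2, Medium: 215×274/667 = 88.321
  F2, High: 215×231/667 = 74.460
  F3, Low: 150×162/667 = 36.432
  F3, Medium: 150×274/667 = 61.619
  F3, High: 150×231/667 = 51.949
  F4, Low: 175×162/667 = 42.504
  F4, Medium: 175×274/667 = 71.889
  F4, High: 175×231/667 = 60.607
Contributions (O − E)²/E:
  (26 − 30.846)²/30.846 = 0.7613
  (71 − 52.171)²/52.171 = 6.7956
  (30 − 43.984)²/43.984 = 4.4460
  (45 − 52.219)²/52.219 = 0.9980
  (76 − 88.321)²/88.321 = 1.7188
  (94 − 74.460)²/74.460 = 5.1277
  (51 − 36.432)²/36.432 = 5.8253
  (66 − 61.619)²/61.619 = 0.3115
  (33 − 51.949)²/51.949 = 6.9119
  (40 − 42.504)²/42.504 = 0.1475
  (61 − 71.889)²/71.889 = 1.6494
  (74 − 60.607)²/60.607 = 2.9596
χ² = 0.7613 + 6.7956 + 4.4460 + 0.9980 + 1.7188 + 5.1277 + 5.8253 + 0.3115 + 6.9119 + 0.1475 + 1.6494 + 2.9596 = 37.65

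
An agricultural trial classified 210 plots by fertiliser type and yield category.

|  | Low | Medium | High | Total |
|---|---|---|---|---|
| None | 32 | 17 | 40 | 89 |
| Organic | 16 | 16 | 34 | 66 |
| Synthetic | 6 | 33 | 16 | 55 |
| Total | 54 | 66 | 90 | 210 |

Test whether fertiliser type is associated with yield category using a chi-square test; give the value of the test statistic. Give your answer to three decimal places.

Grand total N = 210.
Expected counts (row total × column total / N):
  None, Low: 89×54/210 = 22.8857
  None, Medium: 89×66/210 = 27.9714
  None, High: 89×90/210 = 38.1429
  Organic, Low: 66×54/210 = 16.9714
  Organic, Medium: 66×66/210 = 20.7429
  Organic, High: 66×90/210 = 28.2857
  Synthetic, Low: 55×54/210 = 14.1429
  Synthetic, Medium: 55×66/210 = 17.2857
  Synthetic, High: 55×90/210 = 23.5714
Contributions (O − E)²/E:
  (32 − 22.8857)²/22.8857 = 3.6298
  (17 − 27.9714)²/27.9714 = 4.3034
  (40 − 38.1429)²/38.1429 = 0.0904
  (16 − 16.9714)²/16.9714 = 0.0556
  (16 − 20.7429)²/20.7429 = 1.0845
  (34 − 28.2857)²/28.2857 = 1.1544
  (6 − 14.1429)²/14.1429 = 4.6883
  (33 − 17.2857)²/17.2857 = 14.2858
  (16 − 23.5714)²/23.5714 = 2.4320
χ² = 3.6298 + 4.3034 + 0.0904 + 0.0556 + 1.0845 + 1.1544 + 4.6883 + 14.2858 + 2.4320 = 31.724

31.724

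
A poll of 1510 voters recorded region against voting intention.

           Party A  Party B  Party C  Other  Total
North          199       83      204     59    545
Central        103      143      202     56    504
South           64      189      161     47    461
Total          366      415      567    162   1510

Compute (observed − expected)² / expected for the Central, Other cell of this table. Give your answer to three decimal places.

Row total (Central) = 504; column total (Other) = 162; N = 1510.
Expected count E = 504 × 162 / 1510 = 54.0715.
Contribution = (O − E)²/E = (56 − 54.0715)² / 54.0715 = 0.069.

0.069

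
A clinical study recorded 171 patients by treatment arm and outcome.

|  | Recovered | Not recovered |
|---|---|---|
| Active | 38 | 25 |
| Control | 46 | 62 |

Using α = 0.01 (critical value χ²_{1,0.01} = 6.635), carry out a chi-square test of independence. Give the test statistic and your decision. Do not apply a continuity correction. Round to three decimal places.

Row totals: 63, 108. Column totals: 84, 87. Grand total N = 171.
Expected counts (row total × column total / N):
  Active, Recovered: 63×84/171 = 30.9474
  Active, Not recovered: 63×87/171 = 32.0526
  Control, Recovered: 108×84/171 = 53.0526
  Control, Not recovered: 108×87/171 = 54.9474
Contributions (O − E)²/E:
  (38 − 30.9474)²/30.9474 = 1.6072
  (25 − 32.0526)²/32.0526 = 1.5518
  (46 − 53.0526)²/53.0526 = 0.9375
  (62 − 54.9474)²/54.9474 = 0.9052
χ² = 1.6072 + 1.5518 + 0.9375 + 0.9052 = 5.002
df = (2−1)(2−1) = 1. Since 5.002 < 6.635, fail to reject the null hypothesis of independence at α = 0.01.

5.002; fail to reject H₀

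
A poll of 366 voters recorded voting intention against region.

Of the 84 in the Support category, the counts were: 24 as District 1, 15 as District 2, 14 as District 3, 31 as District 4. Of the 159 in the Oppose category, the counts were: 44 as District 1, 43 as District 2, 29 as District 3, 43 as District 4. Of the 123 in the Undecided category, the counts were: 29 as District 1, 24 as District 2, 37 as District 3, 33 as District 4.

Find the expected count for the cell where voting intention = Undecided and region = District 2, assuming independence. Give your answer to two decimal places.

27.56

Row total (Undecided) = 123; column total (District 2) = 82; grand total N = 366.
Expected count = (row total × column total) / N = 123 × 82 / 366 = 27.56.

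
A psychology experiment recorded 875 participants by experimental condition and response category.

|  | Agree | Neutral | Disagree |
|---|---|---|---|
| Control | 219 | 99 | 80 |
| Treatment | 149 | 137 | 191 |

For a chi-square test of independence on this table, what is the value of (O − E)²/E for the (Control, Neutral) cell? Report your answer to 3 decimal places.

0.649

Row total (Control) = 398; column total (Neutral) = 236; N = 875.
Expected count E = 398 × 236 / 875 = 107.3463.
Contribution = (O − E)²/E = (99 − 107.3463)² / 107.3463 = 0.649.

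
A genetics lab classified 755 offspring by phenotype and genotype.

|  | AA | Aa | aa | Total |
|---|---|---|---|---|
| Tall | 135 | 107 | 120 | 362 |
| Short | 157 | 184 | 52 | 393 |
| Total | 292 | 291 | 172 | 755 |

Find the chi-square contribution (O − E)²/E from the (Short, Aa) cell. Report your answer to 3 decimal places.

6.984

Row total (Short) = 393; column total (Aa) = 291; N = 755.
Expected count E = 393 × 291 / 755 = 151.4742.
Contribution = (O − E)²/E = (184 − 151.4742)² / 151.4742 = 6.984.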